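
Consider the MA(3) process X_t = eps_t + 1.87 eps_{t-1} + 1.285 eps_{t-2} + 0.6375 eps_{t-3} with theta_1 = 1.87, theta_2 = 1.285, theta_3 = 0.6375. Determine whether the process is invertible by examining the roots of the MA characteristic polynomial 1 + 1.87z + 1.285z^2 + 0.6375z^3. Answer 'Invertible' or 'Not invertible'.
\text{Not invertible}

The MA(q) characteristic polynomial is P(z) = 1 + 1.87z + 1.285z^2 + 0.6375z^3.
Invertibility requires all roots to lie outside the unit circle, i.e. |z| > 1 for every root.
Degree 3: look for a simple real root z0 first, then factor out (1 - z/z0) and solve the remaining quadratic.
Testing z0 = -0.8: P(-0.8) = 1 + (1.87)(-0.8) + (1.285)(-0.8)^2 + (0.6375)(-0.8)^3
  = 1 + (-1.496) + (0.8224) + (-0.3264) = 0.  So z_0 = -0.8 is a root, |z_0| = 0.8.
Divide out the factor (1 + 1.25 z) = (1 - z/z0) (since 1/z0 = -1.25):
  P(z) = (1 + 1.25 z)(1 + (0.62) z + (0.51) z^2)
  [check: z-coef 0.62 - (-1.25) = 1.87; z^2-coef 0.51 - (-1.25)(0.62) = 1.285; z^3-coef -(-1.25)(0.51) = 0.6375.]
Remaining roots from the quadratic factor 1 + (0.62) z + (0.51) z^2:
  Set 1 + (0.62) z + (0.51) z^2 = 0, i.e. a z^2 + b z + c = 0 with a = 0.51, b = 0.62, c = 1.
  Discriminant D = b^2 - 4ac = (0.62)^2 - 4*(0.51)*1 = 0.3844 - (2.04) = -1.6556.
  D < 0, so the roots are the complex-conjugate pair z = (-b +/- i sqrt(-D)) / (2a) = -0.6078 +/- 1.2615i.
  For a conjugate pair |z|^2 = z * conj(z) = (product of roots) = c/a = 1/(0.51) = 1.960784, so |z| = sqrt(1.960784) = 1.4003 for both roots.
Moduli of all roots: 0.8000, 1.4003, 1.4003.
All moduli strictly greater than 1? No.
Verdict: Not invertible.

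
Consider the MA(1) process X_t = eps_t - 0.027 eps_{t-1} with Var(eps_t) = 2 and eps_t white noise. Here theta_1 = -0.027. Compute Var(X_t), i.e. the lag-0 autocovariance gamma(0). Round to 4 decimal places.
\gamma(0) = 2.0015

For an MA(q) process X_t = eps_t + sum_i theta_i eps_{t-i} with
Var(eps_t) = sigma^2, the variance is
  gamma(0) = sigma^2 * (1 + sum_i theta_i^2).
  sum_i theta_i^2 = (-0.027)^2 = 0.000729.
  gamma(0) = 2 * (1 + 0.000729) = 2 * 1.000729 = 2.001458, which rounds to 2.0015.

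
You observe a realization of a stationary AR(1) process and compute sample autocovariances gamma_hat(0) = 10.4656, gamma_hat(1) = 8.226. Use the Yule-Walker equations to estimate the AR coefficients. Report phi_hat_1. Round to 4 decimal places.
\hat\phi_{1} = 0.7860

The Yule-Walker equations for an AR(p) process read, in matrix form,
  Gamma_p phi = r_p,   with   (Gamma_p)_{ij} = gamma(|i - j|),
                       (r_p)_i = gamma(i),   i,j = 1..p.
Substitute the sample gammas (Toeplitz matrix and right-hand side of size 1):
  Gamma_p = [[10.4656]]
  r_p     = [8.226]
With p = 1 this is the single equation gamma(0) phi_1 = gamma(1):
  phi_hat_1 = gamma(1) / gamma(0) = 8.226 / 10.4656 = 0.7860.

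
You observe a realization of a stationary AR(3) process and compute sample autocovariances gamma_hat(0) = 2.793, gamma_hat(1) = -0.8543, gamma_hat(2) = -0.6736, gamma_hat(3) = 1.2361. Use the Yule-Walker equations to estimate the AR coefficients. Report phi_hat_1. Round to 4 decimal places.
\hat\phi_{1} = -0.3110

The Yule-Walker equations for an AR(p) process read, in matrix form,
  Gamma_p phi = r_p,   with   (Gamma_p)_{ij} = gamma(|i - j|),
                       (r_p)_i = gamma(i),   i,j = 1..p.
Substitute the sample gammas (Toeplitz matrix and right-hand side of size 3):
  Gamma_p = [[2.793, -0.8543, -0.6736], [-0.8543, 2.793, -0.8543], [-0.6736, -0.8543, 2.793]]
  r_p     = [-0.8543, -0.6736, 1.2361]
Written out (R1..R3):
  (R1) 2.793 phi_1 - 0.8543 phi_2 - 0.6736 phi_3 = -0.8543
  (R2) -0.8543 phi_1 + 2.793 phi_2 - 0.8543 phi_3 = -0.6736
  (R3) -0.6736 phi_1 - 0.8543 phi_2 + 2.793 phi_3 = 1.2361
Gaussian elimination:
  R2 <- R2 - (-0.8543/2.793) R1 = R2 - (-0.305872) R1:  2.531694 phi_2 - 1.060335 phi_3 = -0.934906
  R3 <- R3 - (-0.6736/2.793) R1 = R3 - (-0.241174) R1:  -1.060335 phi_2 + 2.630545 phi_3 = 1.030065
  R3 <- R3 - (-1.060335/2.531694) R2 = R3 - (-0.418824) R2:  2.186451 phi_3 = 0.638503
Back-substitution:
  phi_hat_3 = 0.638503 / 2.186451 = 0.292027
  phi_hat_2 = (-0.934906 - (-1.060335)(0.292027)) / 2.531694 = -0.246973
  phi_hat_1 = (-0.8543 - (-0.8543)(-0.246973) - (-0.6736)(0.292027)) / 2.793 = -0.310984
So phi_hat = [-0.3110, -0.2470, 0.2920].
Therefore phi_hat_1 = -0.3110.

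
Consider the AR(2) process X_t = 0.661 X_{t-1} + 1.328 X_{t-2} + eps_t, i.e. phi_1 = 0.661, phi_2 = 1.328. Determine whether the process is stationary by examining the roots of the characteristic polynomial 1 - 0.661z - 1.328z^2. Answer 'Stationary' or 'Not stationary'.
\text{Not stationary}

The AR(p) characteristic polynomial is P(z) = 1 - 0.661z - 1.328z^2.
Stationarity requires all roots to lie outside the unit circle, i.e. |z| > 1 for every root.
Set 1 + (-0.661) z + (-1.328) z^2 = 0, i.e. a z^2 + b z + c = 0 with a = -1.328, b = -0.661, c = 1.
Discriminant D = b^2 - 4ac = (-0.661)^2 - 4*(-1.328)*1 = 0.436921 - (-5.312) = 5.748921.
D >= 0, so the roots are real: z = (-b +/- sqrt(D)) / (2a) = (0.661 +/- 2.397691) / (-2.656).
  z_1 = (0.661 + 2.397691) / (-2.656) = -1.1516,   |z_1| = 1.1516.
  z_2 = (0.661 - 2.397691) / (-2.656) = 0.6539,   |z_2| = 0.6539.
Moduli of all roots: 1.1516, 0.6539.
All moduli strictly greater than 1? No.
Verdict: Not stationary.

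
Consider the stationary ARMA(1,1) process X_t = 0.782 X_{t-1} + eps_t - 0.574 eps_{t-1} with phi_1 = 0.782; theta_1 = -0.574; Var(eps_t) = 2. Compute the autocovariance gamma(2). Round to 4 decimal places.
\gamma(2) = 0.4615

Multiply the model equation by X_{t-k} and take expectations. With theta_0 = psi_0 = 1 and psi_j the MA(infinity) weights, this gives
  gamma(k) - sum_i phi_i gamma(k-i) = c_k,
  c_k = sigma^2 * sum_{j=k..q} theta_j psi_{j-k}   (c_k = 0 for k > q),
using gamma(-m) = gamma(m).
psi-weights needed (psi_j = theta_j + sum_i phi_i psi_{j-i}):
  psi_1 = theta_1 + phi_1 = -0.574 + (0.782) = 0.208
Right-hand sides:
  c_0 = sigma^2 (1 + theta_1 psi_1) = 2 * (1 + (-0.574)(0.208)) = 2 * 0.880608 = 1.761216
  c_1 = sigma^2 theta_1 = 2 * (-0.574) = -1.148
  c_2 = 0
Equations for k = 0 and k = 1 (AR order 1):
  gamma(0) = phi_1 gamma(1) + c_0
  gamma(1) = phi_1 gamma(0) + c_1
Substituting the second into the first: gamma(0) (1 - phi_1^2) = c_0 + phi_1 c_1, so
  gamma(0) = (c_0 + phi_1 c_1) / (1 - phi_1^2) = (1.761216 + (0.782)(-1.148)) / (1 - (0.782)^2) = 0.86348 / 0.388476 = 2.222737.
  gamma(1) = phi_1 gamma(0) + c_1 = (0.782)(2.222737) + (-1.148) = 0.59018.
For k = 2 (> q): gamma(2) = phi_1 gamma(1) = (0.782)(0.59018) = 0.461521.
Therefore gamma(2) = 0.4615 (to 4 decimal places).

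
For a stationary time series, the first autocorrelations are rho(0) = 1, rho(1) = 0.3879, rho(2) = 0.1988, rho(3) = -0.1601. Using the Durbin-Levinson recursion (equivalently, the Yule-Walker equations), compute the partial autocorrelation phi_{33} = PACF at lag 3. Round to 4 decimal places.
\phi_{33} = -0.3010

The PACF at lag k is phi_{kk}, the last component of the solution
to the Yule-Walker system G_k phi = r_k where
  (G_k)_{ij} = rho(|i - j|), (r_k)_i = rho(i), i,j = 1..k.
Equivalently, Durbin-Levinson gives phi_{kk} iteratively:
  phi_{11} = rho(1)
  phi_{kk} = [rho(k) - sum_{j=1..k-1} phi_{k-1,j} rho(k-j)]
            / [1 - sum_{j=1..k-1} phi_{k-1,j} rho(j)],
  phi_{k,j} = phi_{k-1,j} - phi_{kk} phi_{k-1,k-j},  j = 1..k-1.
Step k = 1:
  phi_11 = rho(1) = 0.3879.
Step k = 2:
  phi_22 = [rho(2) - phi_11 rho(1)] / [1 - phi_11 rho(1)] = [0.1988 - (0.3879)(0.3879)] / [1 - (0.3879)(0.3879)]
         = 0.04833359 / 0.84953359 = 0.056894.
  Update: phi_21 = phi_11 - phi_22 phi_11 = 0.3879 - (0.056894)(0.3879) = 0.365831.
Step k = 3:
  phi_33 = [rho(3) - phi_21 rho(2) - phi_22 rho(1)] / [1 - phi_21 rho(1) - phi_22 rho(2)]
    numerator   = -0.1601 - (0.365831)(0.1988) - (0.056894)(0.3879) = -0.25489643
    denominator = 1 - (0.365831)(0.3879) - (0.056894)(0.1988) = 0.84678369
  phi_33 = -0.25489643 / 0.84678369 = -0.301.
Therefore phi_{33} = -0.3010.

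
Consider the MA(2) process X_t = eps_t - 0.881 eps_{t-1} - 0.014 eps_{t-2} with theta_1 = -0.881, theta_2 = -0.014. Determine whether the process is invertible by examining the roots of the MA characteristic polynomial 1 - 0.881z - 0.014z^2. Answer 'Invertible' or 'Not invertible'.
\text{Invertible}

The MA(q) characteristic polynomial is P(z) = 1 - 0.881z - 0.014z^2.
Invertibility requires all roots to lie outside the unit circle, i.e. |z| > 1 for every root.
Set 1 + (-0.881) z + (-0.014) z^2 = 0, i.e. a z^2 + b z + c = 0 with a = -0.014, b = -0.881, c = 1.
Discriminant D = b^2 - 4ac = (-0.881)^2 - 4*(-0.014)*1 = 0.776161 - (-0.056) = 0.832161.
D >= 0, so the roots are real: z = (-b +/- sqrt(D)) / (2a) = (0.881 +/- 0.912229) / (-0.028).
  z_1 = (0.881 + 0.912229) / (-0.028) = -64.0439,   |z_1| = 64.0439.
  z_2 = (0.881 - 0.912229) / (-0.028) = 1.1153,   |z_2| = 1.1153.
Moduli of all roots: 64.0439, 1.1153.
All moduli strictly greater than 1? Yes.
Verdict: Invertible.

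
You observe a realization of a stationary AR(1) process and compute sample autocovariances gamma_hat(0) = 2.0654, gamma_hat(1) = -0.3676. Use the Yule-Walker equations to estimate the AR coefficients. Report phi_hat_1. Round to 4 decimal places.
\hat\phi_{1} = -0.1780

The Yule-Walker equations for an AR(p) process read, in matrix form,
  Gamma_p phi = r_p,   with   (Gamma_p)_{ij} = gamma(|i - j|),
                       (r_p)_i = gamma(i),   i,j = 1..p.
Substitute the sample gammas (Toeplitz matrix and right-hand side of size 1):
  Gamma_p = [[2.0654]]
  r_p     = [-0.3676]
With p = 1 this is the single equation gamma(0) phi_1 = gamma(1):
  phi_hat_1 = gamma(1) / gamma(0) = -0.3676 / 2.0654 = -0.1780.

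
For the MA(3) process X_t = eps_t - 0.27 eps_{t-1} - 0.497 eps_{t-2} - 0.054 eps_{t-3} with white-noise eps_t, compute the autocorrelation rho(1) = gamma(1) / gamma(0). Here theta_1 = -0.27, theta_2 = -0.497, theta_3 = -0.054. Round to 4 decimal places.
\rho(1) = -0.0824

For an MA(q) process with theta_0 = 1, the autocovariance is
  gamma(k) = sigma^2 * sum_{i=0..q-k} theta_i * theta_{i+k},
and rho(k) = gamma(k) / gamma(0). Sigma^2 cancels.
  numerator   = (1)*(-0.27) + (-0.27)*(-0.497) + (-0.497)*(-0.054) = -0.108972.
  denominator = (1)^2 + (-0.27)^2 + (-0.497)^2 + (-0.054)^2 = 1.322825.
  rho(1) = -0.108972 / 1.322825 = -0.0824.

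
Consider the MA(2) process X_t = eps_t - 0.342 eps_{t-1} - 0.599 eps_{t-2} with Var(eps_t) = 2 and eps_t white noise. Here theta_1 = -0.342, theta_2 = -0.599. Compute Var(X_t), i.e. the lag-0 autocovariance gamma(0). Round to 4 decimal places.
\gamma(0) = 2.9515

For an MA(q) process X_t = eps_t + sum_i theta_i eps_{t-i} with
Var(eps_t) = sigma^2, the variance is
  gamma(0) = sigma^2 * (1 + sum_i theta_i^2).
  sum_i theta_i^2 = (-0.342)^2 + (-0.599)^2 = 0.116964 + 0.358801 = 0.475765.
  gamma(0) = 2 * (1 + 0.475765) = 2 * 1.475765 = 2.95153, which rounds to 2.9515.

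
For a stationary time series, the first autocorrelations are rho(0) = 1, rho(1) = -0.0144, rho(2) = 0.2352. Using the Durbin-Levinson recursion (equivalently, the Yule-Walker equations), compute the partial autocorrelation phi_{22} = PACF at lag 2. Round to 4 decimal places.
\phi_{22} = 0.2350

The PACF at lag k is phi_{kk}, the last component of the solution
to the Yule-Walker system G_k phi = r_k where
  (G_k)_{ij} = rho(|i - j|), (r_k)_i = rho(i), i,j = 1..k.
Equivalently, Durbin-Levinson gives phi_{kk} iteratively:
  phi_{11} = rho(1)
  phi_{kk} = [rho(k) - sum_{j=1..k-1} phi_{k-1,j} rho(k-j)]
            / [1 - sum_{j=1..k-1} phi_{k-1,j} rho(j)],
  phi_{k,j} = phi_{k-1,j} - phi_{kk} phi_{k-1,k-j},  j = 1..k-1.
Step k = 1:
  phi_11 = rho(1) = -0.0144.
Step k = 2:
  phi_22 = [rho(2) - phi_11 rho(1)] / [1 - phi_11 rho(1)] = [0.2352 - (-0.0144)(-0.0144)] / [1 - (-0.0144)(-0.0144)]
         = 0.23499264 / 0.99979264 = 0.235.
Therefore phi_{22} = 0.2350.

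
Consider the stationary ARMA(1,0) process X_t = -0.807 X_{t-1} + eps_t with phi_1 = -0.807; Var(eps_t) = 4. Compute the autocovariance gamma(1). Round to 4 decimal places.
\gamma(1) = -9.2559

Multiply the model equation by X_{t-k} and take expectations. With theta_0 = psi_0 = 1 and psi_j the MA(infinity) weights, this gives
  gamma(k) - sum_i phi_i gamma(k-i) = c_k,
  c_k = sigma^2 * sum_{j=k..q} theta_j psi_{j-k}   (c_k = 0 for k > q),
using gamma(-m) = gamma(m).
Pure AR (q = 0): c_0 = sigma^2 = 4, c_k = 0 for k >= 1.
Equations for k = 0 and k = 1 (AR order 1):
  gamma(0) = phi_1 gamma(1) + c_0
  gamma(1) = phi_1 gamma(0) + c_1
Substituting the second into the first: gamma(0) (1 - phi_1^2) = c_0 + phi_1 c_1, so
  gamma(0) = c_0 / (1 - phi_1^2) = 4 / (1 - (-0.807)^2) = 4 / 0.348751 = 11.469501.
  gamma(1) = phi_1 gamma(0) = (-0.807)(11.469501) = -9.255887.
Therefore gamma(1) = -9.2559 (to 4 decimal places).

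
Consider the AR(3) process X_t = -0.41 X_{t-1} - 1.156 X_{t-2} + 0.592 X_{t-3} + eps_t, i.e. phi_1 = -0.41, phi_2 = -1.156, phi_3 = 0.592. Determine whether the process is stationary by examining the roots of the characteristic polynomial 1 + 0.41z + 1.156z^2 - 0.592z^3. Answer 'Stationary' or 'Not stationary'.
\text{Not stationary}

The AR(p) characteristic polynomial is P(z) = 1 + 0.41z + 1.156z^2 - 0.592z^3.
Stationarity requires all roots to lie outside the unit circle, i.e. |z| > 1 for every root.
Degree 3: look for a simple real root z0 first, then factor out (1 - z/z0) and solve the remaining quadratic.
Testing z0 = 2.5: P(2.5) = 1 + (0.41)(2.5) + (1.156)(2.5)^2 + (-0.592)(2.5)^3
  = 1 + (1.025) + (7.225) + (-9.25) = 0.  So z_0 = 2.5 is a root, |z_0| = 2.5.
Divide out the factor (1 - 0.4 z) = (1 - z/z0) (since 1/z0 = 0.4):
  P(z) = (1 - 0.4 z)(1 + (0.81) z + (1.48) z^2)
  [check: z-coef 0.81 - (0.4) = 0.41; z^2-coef 1.48 - (0.4)(0.81) = 1.156; z^3-coef -(0.4)(1.48) = -0.592.]
Remaining roots from the quadratic factor 1 + (0.81) z + (1.48) z^2:
  Set 1 + (0.81) z + (1.48) z^2 = 0, i.e. a z^2 + b z + c = 0 with a = 1.48, b = 0.81, c = 1.
  Discriminant D = b^2 - 4ac = (0.81)^2 - 4*(1.48)*1 = 0.6561 - (5.92) = -5.2639.
  D < 0, so the roots are the complex-conjugate pair z = (-b +/- i sqrt(-D)) / (2a) = -0.2736 +/- 0.7751i.
  For a conjugate pair |z|^2 = z * conj(z) = (product of roots) = c/a = 1/(1.48) = 0.675676, so |z| = sqrt(0.675676) = 0.822 for both roots.
Moduli of all roots: 2.5000, 0.8220, 0.8220.
All moduli strictly greater than 1? No.
Verdict: Not stationary.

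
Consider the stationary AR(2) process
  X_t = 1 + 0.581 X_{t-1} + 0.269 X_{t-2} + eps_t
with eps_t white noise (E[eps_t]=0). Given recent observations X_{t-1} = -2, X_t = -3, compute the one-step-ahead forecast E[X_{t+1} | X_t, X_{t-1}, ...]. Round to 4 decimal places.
E[X_{t+1} \mid \mathcal F_t] = -1.2810

For an AR(p) model X_t = c + sum_i phi_i X_{t-i} + eps_t, the
one-step-ahead conditional mean is
  E[X_{t+1} | X_t, ...] = c + sum_i phi_i X_{t+1-i}.
Substitute known values:
  E[X_{t+1} | ...] = 1 + (0.581) * (-3) + (0.269) * (-2)
                   = -1.2810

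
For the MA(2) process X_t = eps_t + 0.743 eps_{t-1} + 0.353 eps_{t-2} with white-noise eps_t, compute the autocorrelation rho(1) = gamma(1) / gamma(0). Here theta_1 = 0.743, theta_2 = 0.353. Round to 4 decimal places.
\rho(1) = 0.5996

For an MA(q) process with theta_0 = 1, the autocovariance is
  gamma(k) = sigma^2 * sum_{i=0..q-k} theta_i * theta_{i+k},
and rho(k) = gamma(k) / gamma(0). Sigma^2 cancels.
  numerator   = (1)*(0.743) + (0.743)*(0.353) = 1.005279.
  denominator = (1)^2 + (0.743)^2 + (0.353)^2 = 1.676658.
  rho(1) = 1.005279 / 1.676658 = 0.5996.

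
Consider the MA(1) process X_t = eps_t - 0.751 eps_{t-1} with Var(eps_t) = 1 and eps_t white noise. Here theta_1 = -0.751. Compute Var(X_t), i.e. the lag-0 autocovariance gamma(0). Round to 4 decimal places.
\gamma(0) = 1.5640

For an MA(q) process X_t = eps_t + sum_i theta_i eps_{t-i} with
Var(eps_t) = sigma^2, the variance is
  gamma(0) = sigma^2 * (1 + sum_i theta_i^2).
  sum_i theta_i^2 = (-0.751)^2 = 0.564001.
  gamma(0) = 1 * (1 + 0.564001) = 1 * 1.564001 = 1.564001, which rounds to 1.5640.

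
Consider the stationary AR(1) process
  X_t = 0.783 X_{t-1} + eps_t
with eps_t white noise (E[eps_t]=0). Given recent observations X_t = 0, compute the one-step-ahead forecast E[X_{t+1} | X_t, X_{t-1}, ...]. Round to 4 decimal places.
E[X_{t+1} \mid \mathcal F_t] = 0.0000

For an AR(p) model X_t = c + sum_i phi_i X_{t-i} + eps_t, the
one-step-ahead conditional mean is
  E[X_{t+1} | X_t, ...] = c + sum_i phi_i X_{t+1-i}.
Substitute known values:
  E[X_{t+1} | ...] = (0.783) * (0)
                   = 0.0000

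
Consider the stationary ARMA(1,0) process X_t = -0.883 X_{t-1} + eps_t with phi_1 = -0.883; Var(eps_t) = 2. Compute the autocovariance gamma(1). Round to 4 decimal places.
\gamma(1) = -8.0159

Multiply the model equation by X_{t-k} and take expectations. With theta_0 = psi_0 = 1 and psi_j the MA(infinity) weights, this gives
  gamma(k) - sum_i phi_i gamma(k-i) = c_k,
  c_k = sigma^2 * sum_{j=k..q} theta_j psi_{j-k}   (c_k = 0 for k > q),
using gamma(-m) = gamma(m).
Pure AR (q = 0): c_0 = sigma^2 = 2, c_k = 0 for k >= 1.
Equations for k = 0 and k = 1 (AR order 1):
  gamma(0) = phi_1 gamma(1) + c_0
  gamma(1) = phi_1 gamma(0) + c_1
Substituting the second into the first: gamma(0) (1 - phi_1^2) = c_0 + phi_1 c_1, so
  gamma(0) = c_0 / (1 - phi_1^2) = 2 / (1 - (-0.883)^2) = 2 / 0.220311 = 9.078076.
  gamma(1) = phi_1 gamma(0) = (-0.883)(9.078076) = -8.015941.
Therefore gamma(1) = -8.0159 (to 4 decimal places).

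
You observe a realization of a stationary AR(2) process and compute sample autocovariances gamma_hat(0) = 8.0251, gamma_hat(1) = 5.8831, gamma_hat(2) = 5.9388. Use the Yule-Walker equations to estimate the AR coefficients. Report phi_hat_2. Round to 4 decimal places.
\hat\phi_{2} = 0.4380

The Yule-Walker equations for an AR(p) process read, in matrix form,
  Gamma_p phi = r_p,   with   (Gamma_p)_{ij} = gamma(|i - j|),
                       (r_p)_i = gamma(i),   i,j = 1..p.
Substitute the sample gammas (Toeplitz matrix and right-hand side of size 2):
  Gamma_p = [[8.0251, 5.8831], [5.8831, 8.0251]]
  r_p     = [5.8831, 5.9388]
Written out:
  8.0251 phi_1 + 5.8831 phi_2 = 5.8831
  5.8831 phi_1 + 8.0251 phi_2 = 5.9388
Solve by Cramer's rule:
  det = gamma(0)^2 - gamma(1)^2 = (8.0251)^2 - (5.8831)^2 = 64.40223001 - 34.61086561 = 29.7913644
  phi_hat_1 = [gamma(1) gamma(0) - gamma(1) gamma(2)] / det = [(5.8831)(8.0251) - (5.8831)(5.9388)] / 29.7913644 = 12.27391153 / 29.7913644 = 0.412
  phi_hat_2 = [gamma(0) gamma(2) - gamma(1)^2] / det = [(8.0251)(5.9388) - (5.8831)^2] / 29.7913644 = 13.04859827 / 29.7913644 = 0.438
So phi_hat = [0.4120, 0.4380].
Therefore phi_hat_2 = 0.4380.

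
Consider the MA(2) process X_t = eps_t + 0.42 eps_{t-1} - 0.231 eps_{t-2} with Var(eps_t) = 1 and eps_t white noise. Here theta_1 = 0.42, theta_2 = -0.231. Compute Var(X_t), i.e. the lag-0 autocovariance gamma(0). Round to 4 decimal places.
\gamma(0) = 1.2298

For an MA(q) process X_t = eps_t + sum_i theta_i eps_{t-i} with
Var(eps_t) = sigma^2, the variance is
  gamma(0) = sigma^2 * (1 + sum_i theta_i^2).
  sum_i theta_i^2 = (0.42)^2 + (-0.231)^2 = 0.1764 + 0.053361 = 0.229761.
  gamma(0) = 1 * (1 + 0.229761) = 1 * 1.229761 = 1.229761, which rounds to 1.2298.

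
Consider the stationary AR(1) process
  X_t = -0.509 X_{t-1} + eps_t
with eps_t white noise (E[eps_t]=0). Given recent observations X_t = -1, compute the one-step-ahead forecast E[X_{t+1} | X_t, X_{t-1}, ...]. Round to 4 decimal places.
E[X_{t+1} \mid \mathcal F_t] = 0.5090

For an AR(p) model X_t = c + sum_i phi_i X_{t-i} + eps_t, the
one-step-ahead conditional mean is
  E[X_{t+1} | X_t, ...] = c + sum_i phi_i X_{t+1-i}.
Substitute known values:
  E[X_{t+1} | ...] = (-0.509) * (-1)
                   = 0.5090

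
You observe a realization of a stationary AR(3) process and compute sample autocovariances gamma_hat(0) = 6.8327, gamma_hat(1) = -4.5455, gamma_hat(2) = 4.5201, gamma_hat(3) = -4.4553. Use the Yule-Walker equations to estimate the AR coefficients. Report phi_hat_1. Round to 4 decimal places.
\hat\phi_{1} = -0.3010

The Yule-Walker equations for an AR(p) process read, in matrix form,
  Gamma_p phi = r_p,   with   (Gamma_p)_{ij} = gamma(|i - j|),
                       (r_p)_i = gamma(i),   i,j = 1..p.
Substitute the sample gammas (Toeplitz matrix and right-hand side of size 3):
  Gamma_p = [[6.8327, -4.5455, 4.5201], [-4.5455, 6.8327, -4.5455], [4.5201, -4.5455, 6.8327]]
  r_p     = [-4.5455, 4.5201, -4.4553]
Written out (R1..R3):
  (R1) 6.8327 phi_1 - 4.5455 phi_2 + 4.5201 phi_3 = -4.5455
  (R2) -4.5455 phi_1 + 6.8327 phi_2 - 4.5455 phi_3 = 4.5201
  (R3) 4.5201 phi_1 - 4.5455 phi_2 + 6.8327 phi_3 = -4.4553
Gaussian elimination:
  R2 <- R2 - (-4.5455/6.8327) R1 = R2 - (-0.665257) R1:  3.808775 phi_2 - 1.538473 phi_3 = 1.496175
  R3 <- R3 - (4.5201/6.8327) R1 = R3 - (0.661539) R1:  -1.538473 phi_2 + 3.842476 phi_3 = -1.448273
  R3 <- R3 - (-1.538473/3.808775) R2 = R3 - (-0.403928) R2:  3.221043 phi_3 = -0.843925
Back-substitution:
  phi_hat_3 = -0.843925 / 3.221043 = -0.262004
  phi_hat_2 = (1.496175 - (-1.538473)(-0.262004)) / 3.808775 = 0.286992
  phi_hat_1 = (-4.5455 - (-4.5455)(0.286992) - (4.5201)(-0.262004)) / 6.8327 = -0.301007
So phi_hat = [-0.3010, 0.2870, -0.2620].
Therefore phi_hat_1 = -0.3010.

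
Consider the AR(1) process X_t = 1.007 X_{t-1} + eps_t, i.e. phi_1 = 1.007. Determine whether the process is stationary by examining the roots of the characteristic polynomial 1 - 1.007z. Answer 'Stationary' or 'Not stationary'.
\text{Not stationary}

The AR(p) characteristic polynomial is P(z) = 1 - 1.007z.
Stationarity requires all roots to lie outside the unit circle, i.e. |z| > 1 for every root.
This is linear in z: 1 + (-1.007) z = 0  =>  z = -1/(-1.007) = 0.993049,  |z| = 0.993049.
Moduli of all roots: 0.9930.
All moduli strictly greater than 1? No.
Verdict: Not stationary.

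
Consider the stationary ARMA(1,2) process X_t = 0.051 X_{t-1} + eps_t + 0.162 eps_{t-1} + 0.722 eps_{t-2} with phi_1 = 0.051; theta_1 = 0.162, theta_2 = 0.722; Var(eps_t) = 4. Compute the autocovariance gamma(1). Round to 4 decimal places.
\gamma(1) = 1.5863

Multiply the model equation by X_{t-k} and take expectations. With theta_0 = psi_0 = 1 and psi_j the MA(infinity) weights, this gives
  gamma(k) - sum_i phi_i gamma(k-i) = c_k,
  c_k = sigma^2 * sum_{j=k..q} theta_j psi_{j-k}   (c_k = 0 for k > q),
using gamma(-m) = gamma(m).
psi-weights needed (psi_j = theta_j + sum_i phi_i psi_{j-i}):
  psi_1 = theta_1 + phi_1 = 0.162 + (0.051) = 0.213
  psi_2 = theta_2 + phi_1 psi_1 = 0.722 + (0.051)(0.213) = 0.732863
Right-hand sides:
  c_0 = sigma^2 (1 + theta_1 psi_1 + theta_2 psi_2) = 4 * (1 + (0.162)(0.213) + (0.722)(0.732863)) = 4 * 1.563633 = 6.254532
  c_1 = sigma^2 (theta_1 + theta_2 psi_1) = 4 * (0.162 + (0.722)(0.213)) = 1.263144
  c_2 = sigma^2 theta_2 = 4 * (0.722) = 2.888
Equations for k = 0 and k = 1 (AR order 1):
  gamma(0) = phi_1 gamma(1) + c_0
  gamma(1) = phi_1 gamma(0) + c_1
Substituting the second into the first: gamma(0) (1 - phi_1^2) = c_0 + phi_1 c_1, so
  gamma(0) = (c_0 + phi_1 c_1) / (1 - phi_1^2) = (6.254532 + (0.051)(1.263144)) / (1 - (0.051)^2) = 6.318953 / 0.997399 = 6.335431.
  gamma(1) = phi_1 gamma(0) + c_1 = (0.051)(6.335431) + (1.263144) = 1.586251.
Therefore gamma(1) = 1.5863 (to 4 decimal places).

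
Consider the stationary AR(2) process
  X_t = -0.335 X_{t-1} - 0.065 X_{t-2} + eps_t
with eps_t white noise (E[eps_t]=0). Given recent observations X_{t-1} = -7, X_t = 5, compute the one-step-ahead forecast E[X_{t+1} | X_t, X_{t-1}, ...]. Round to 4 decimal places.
E[X_{t+1} \mid \mathcal F_t] = -1.2200

For an AR(p) model X_t = c + sum_i phi_i X_{t-i} + eps_t, the
one-step-ahead conditional mean is
  E[X_{t+1} | X_t, ...] = c + sum_i phi_i X_{t+1-i}.
Substitute known values:
  E[X_{t+1} | ...] = (-0.335) * (5) + (-0.065) * (-7)
                   = -1.2200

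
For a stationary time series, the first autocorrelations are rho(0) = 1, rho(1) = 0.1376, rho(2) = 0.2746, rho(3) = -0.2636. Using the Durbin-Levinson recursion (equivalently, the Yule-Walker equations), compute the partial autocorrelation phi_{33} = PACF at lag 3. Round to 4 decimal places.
\phi_{33} = -0.3580

The PACF at lag k is phi_{kk}, the last component of the solution
to the Yule-Walker system G_k phi = r_k where
  (G_k)_{ij} = rho(|i - j|), (r_k)_i = rho(i), i,j = 1..k.
Equivalently, Durbin-Levinson gives phi_{kk} iteratively:
  phi_{11} = rho(1)
  phi_{kk} = [rho(k) - sum_{j=1..k-1} phi_{k-1,j} rho(k-j)]
            / [1 - sum_{j=1..k-1} phi_{k-1,j} rho(j)],
  phi_{k,j} = phi_{k-1,j} - phi_{kk} phi_{k-1,k-j},  j = 1..k-1.
Step k = 1:
  phi_11 = rho(1) = 0.1376.
Step k = 2:
  phi_22 = [rho(2) - phi_11 rho(1)] / [1 - phi_11 rho(1)] = [0.2746 - (0.1376)(0.1376)] / [1 - (0.1376)(0.1376)]
         = 0.25566624 / 0.98106624 = 0.2606.
  Update: phi_21 = phi_11 - phi_22 phi_11 = 0.1376 - (0.2606)(0.1376) = 0.101741.
Step k = 3:
  phi_33 = [rho(3) - phi_21 rho(2) - phi_22 rho(1)] / [1 - phi_21 rho(1) - phi_22 rho(2)]
    numerator   = -0.2636 - (0.101741)(0.2746) - (0.2606)(0.1376) = -0.3273968
    denominator = 1 - (0.101741)(0.1376) - (0.2606)(0.2746) = 0.91443952
  phi_33 = -0.3273968 / 0.91443952 = -0.358.
Therefore phi_{33} = -0.3580.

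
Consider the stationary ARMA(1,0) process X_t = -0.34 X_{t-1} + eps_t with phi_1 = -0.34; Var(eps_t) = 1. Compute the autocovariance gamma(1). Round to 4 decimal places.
\gamma(1) = -0.3844

Multiply the model equation by X_{t-k} and take expectations. With theta_0 = psi_0 = 1 and psi_j the MA(infinity) weights, this gives
  gamma(k) - sum_i phi_i gamma(k-i) = c_k,
  c_k = sigma^2 * sum_{j=k..q} theta_j psi_{j-k}   (c_k = 0 for k > q),
using gamma(-m) = gamma(m).
Pure AR (q = 0): c_0 = sigma^2 = 1, c_k = 0 for k >= 1.
Equations for k = 0 and k = 1 (AR order 1):
  gamma(0) = phi_1 gamma(1) + c_0
  gamma(1) = phi_1 gamma(0) + c_1
Substituting the second into the first: gamma(0) (1 - phi_1^2) = c_0 + phi_1 c_1, so
  gamma(0) = c_0 / (1 - phi_1^2) = 1 / (1 - (-0.34)^2) = 1 / 0.8844 = 1.13071.
  gamma(1) = phi_1 gamma(0) = (-0.34)(1.13071) = -0.384441.
Therefore gamma(1) = -0.3844 (to 4 decimal places).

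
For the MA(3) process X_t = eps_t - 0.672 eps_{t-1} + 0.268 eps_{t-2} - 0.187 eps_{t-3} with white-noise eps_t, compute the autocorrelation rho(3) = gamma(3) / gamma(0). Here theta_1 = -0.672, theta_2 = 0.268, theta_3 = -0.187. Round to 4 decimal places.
\rho(3) = -0.1200

For an MA(q) process with theta_0 = 1, the autocovariance is
  gamma(k) = sigma^2 * sum_{i=0..q-k} theta_i * theta_{i+k},
and rho(k) = gamma(k) / gamma(0). Sigma^2 cancels.
  numerator   = (1)*(-0.187) = -0.187.
  denominator = (1)^2 + (-0.672)^2 + (0.268)^2 + (-0.187)^2 = 1.558377.
  rho(3) = -0.187 / 1.558377 = -0.1200.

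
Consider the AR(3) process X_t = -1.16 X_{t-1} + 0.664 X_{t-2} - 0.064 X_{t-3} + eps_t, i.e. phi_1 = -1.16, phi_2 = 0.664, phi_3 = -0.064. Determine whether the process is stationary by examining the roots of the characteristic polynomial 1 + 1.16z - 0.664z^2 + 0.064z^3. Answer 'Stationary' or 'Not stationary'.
\text{Not stationary}

The AR(p) characteristic polynomial is P(z) = 1 + 1.16z - 0.664z^2 + 0.064z^3.
Stationarity requires all roots to lie outside the unit circle, i.e. |z| > 1 for every root.
Degree 3: look for a simple real root z0 first, then factor out (1 - z/z0) and solve the remaining quadratic.
Testing z0 = -0.625: P(-0.625) = 1 + (1.16)(-0.625) + (-0.664)(-0.625)^2 + (0.064)(-0.625)^3
  = 1 + (-0.725) + (-0.259375) + (-0.015625) = 0.  So z_0 = -0.625 is a root, |z_0| = 0.625.
Divide out the factor (1 + 1.6 z) = (1 - z/z0) (since 1/z0 = -1.6):
  P(z) = (1 + 1.6 z)(1 + (-0.44) z + (0.04) z^2)
  [check: z-coef -0.44 - (-1.6) = 1.16; z^2-coef 0.04 - (-1.6)(-0.44) = -0.664; z^3-coef -(-1.6)(0.04) = 0.064.]
Remaining roots from the quadratic factor 1 + (-0.44) z + (0.04) z^2:
  Set 1 + (-0.44) z + (0.04) z^2 = 0, i.e. a z^2 + b z + c = 0 with a = 0.04, b = -0.44, c = 1.
  Discriminant D = b^2 - 4ac = (-0.44)^2 - 4*(0.04)*1 = 0.1936 - (0.16) = 0.0336.
  D >= 0, so the roots are real: z = (-b +/- sqrt(D)) / (2a) = (0.44 +/- 0.183303) / (0.08).
    z_1 = (0.44 + 0.183303) / (0.08) = 7.7913,   |z_1| = 7.7913.
    z_2 = (0.44 - 0.183303) / (0.08) = 3.2087,   |z_2| = 3.2087.
Moduli of all roots: 0.6250, 7.7913, 3.2087.
All moduli strictly greater than 1? No.
Verdict: Not stationary.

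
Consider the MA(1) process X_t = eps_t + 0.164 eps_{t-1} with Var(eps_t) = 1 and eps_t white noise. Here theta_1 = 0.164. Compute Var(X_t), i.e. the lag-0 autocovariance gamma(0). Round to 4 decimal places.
\gamma(0) = 1.0269

For an MA(q) process X_t = eps_t + sum_i theta_i eps_{t-i} with
Var(eps_t) = sigma^2, the variance is
  gamma(0) = sigma^2 * (1 + sum_i theta_i^2).
  sum_i theta_i^2 = (0.164)^2 = 0.026896.
  gamma(0) = 1 * (1 + 0.026896) = 1 * 1.026896 = 1.026896, which rounds to 1.0269.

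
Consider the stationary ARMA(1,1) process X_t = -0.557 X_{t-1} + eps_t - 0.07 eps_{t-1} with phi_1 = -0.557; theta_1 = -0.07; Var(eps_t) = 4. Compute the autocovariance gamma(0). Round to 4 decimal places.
\gamma(0) = 6.2798

Multiply the model equation by X_{t-k} and take expectations. With theta_0 = psi_0 = 1 and psi_j the MA(infinity) weights, this gives
  gamma(k) - sum_i phi_i gamma(k-i) = c_k,
  c_k = sigma^2 * sum_{j=k..q} theta_j psi_{j-k}   (c_k = 0 for k > q),
using gamma(-m) = gamma(m).
psi-weights needed (psi_j = theta_j + sum_i phi_i psi_{j-i}):
  psi_1 = theta_1 + phi_1 = -0.07 + (-0.557) = -0.627
Right-hand sides:
  c_0 = sigma^2 (1 + theta_1 psi_1) = 4 * (1 + (-0.07)(-0.627)) = 4 * 1.04389 = 4.17556
  c_1 = sigma^2 theta_1 = 4 * (-0.07) = -0.28
  c_2 = 0
Equations for k = 0 and k = 1 (AR order 1):
  gamma(0) = phi_1 gamma(1) + c_0
  gamma(1) = phi_1 gamma(0) + c_1
Substituting the second into the first: gamma(0) (1 - phi_1^2) = c_0 + phi_1 c_1, so
  gamma(0) = (c_0 + phi_1 c_1) / (1 - phi_1^2) = (4.17556 + (-0.557)(-0.28)) / (1 - (-0.557)^2) = 4.33152 / 0.689751 = 6.279831.
Therefore gamma(0) = 6.2798 (to 4 decimal places).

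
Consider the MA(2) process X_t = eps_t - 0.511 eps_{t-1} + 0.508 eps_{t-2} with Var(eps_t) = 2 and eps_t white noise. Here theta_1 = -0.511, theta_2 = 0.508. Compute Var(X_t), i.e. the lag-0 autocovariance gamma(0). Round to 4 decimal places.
\gamma(0) = 3.0384

For an MA(q) process X_t = eps_t + sum_i theta_i eps_{t-i} with
Var(eps_t) = sigma^2, the variance is
  gamma(0) = sigma^2 * (1 + sum_i theta_i^2).
  sum_i theta_i^2 = (-0.511)^2 + (0.508)^2 = 0.261121 + 0.258064 = 0.519185.
  gamma(0) = 2 * (1 + 0.519185) = 2 * 1.519185 = 3.03837, which rounds to 3.0384.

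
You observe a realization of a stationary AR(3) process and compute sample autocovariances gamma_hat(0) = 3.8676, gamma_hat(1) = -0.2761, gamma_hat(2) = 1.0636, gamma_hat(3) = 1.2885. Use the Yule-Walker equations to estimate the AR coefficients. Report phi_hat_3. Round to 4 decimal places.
\hat\phi_{3} = 0.3980

The Yule-Walker equations for an AR(p) process read, in matrix form,
  Gamma_p phi = r_p,   with   (Gamma_p)_{ij} = gamma(|i - j|),
                       (r_p)_i = gamma(i),   i,j = 1..p.
Substitute the sample gammas (Toeplitz matrix and right-hand side of size 3):
  Gamma_p = [[3.8676, -0.2761, 1.0636], [-0.2761, 3.8676, -0.2761], [1.0636, -0.2761, 3.8676]]
  r_p     = [-0.2761, 1.0636, 1.2885]
Written out (R1..R3):
  (R1) 3.8676 phi_1 - 0.2761 phi_2 + 1.0636 phi_3 = -0.2761
  (R2) -0.2761 phi_1 + 3.8676 phi_2 - 0.2761 phi_3 = 1.0636
  (R3) 1.0636 phi_1 - 0.2761 phi_2 + 3.8676 phi_3 = 1.2885
Gaussian elimination:
  R2 <- R2 - (-0.2761/3.8676) R1 = R2 - (-0.071388) R1:  3.84789 phi_2 - 0.200172 phi_3 = 1.04389
  R3 <- R3 - (1.0636/3.8676) R1 = R3 - (0.275003) R1:  -0.200172 phi_2 + 3.575107 phi_3 = 1.364428
  R3 <- R3 - (-0.200172/3.84789) R2 = R3 - (-0.052021) R2:  3.564694 phi_3 = 1.418733
Back-substitution:
  phi_hat_3 = 1.418733 / 3.564694 = 0.397996
  phi_hat_2 = (1.04389 - (-0.200172)(0.397996)) / 3.84789 = 0.291993
  phi_hat_1 = (-0.2761 - (-0.2761)(0.291993) - (1.0636)(0.397996)) / 3.8676 = -0.159993
So phi_hat = [-0.1600, 0.2920, 0.3980].
Therefore phi_hat_3 = 0.3980.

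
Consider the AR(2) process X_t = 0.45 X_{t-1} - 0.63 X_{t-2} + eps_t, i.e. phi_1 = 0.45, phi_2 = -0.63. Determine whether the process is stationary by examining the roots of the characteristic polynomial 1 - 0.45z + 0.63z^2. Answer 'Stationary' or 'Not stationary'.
\text{Stationary}

The AR(p) characteristic polynomial is P(z) = 1 - 0.45z + 0.63z^2.
Stationarity requires all roots to lie outside the unit circle, i.e. |z| > 1 for every root.
Set 1 + (-0.45) z + (0.63) z^2 = 0, i.e. a z^2 + b z + c = 0 with a = 0.63, b = -0.45, c = 1.
Discriminant D = b^2 - 4ac = (-0.45)^2 - 4*(0.63)*1 = 0.2025 - (2.52) = -2.3175.
D < 0, so the roots are the complex-conjugate pair z = (-b +/- i sqrt(-D)) / (2a) = 0.3571 +/- 1.2082i.
For a conjugate pair |z|^2 = z * conj(z) = (product of roots) = c/a = 1/(0.63) = 1.587302, so |z| = sqrt(1.587302) = 1.2599 for both roots.
Moduli of all roots: 1.2599, 1.2599.
All moduli strictly greater than 1? Yes.
Verdict: Stationary.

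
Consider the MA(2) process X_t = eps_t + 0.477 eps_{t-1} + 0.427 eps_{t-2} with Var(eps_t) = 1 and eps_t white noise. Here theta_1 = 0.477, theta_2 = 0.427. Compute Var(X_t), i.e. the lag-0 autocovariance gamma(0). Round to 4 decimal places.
\gamma(0) = 1.4099

For an MA(q) process X_t = eps_t + sum_i theta_i eps_{t-i} with
Var(eps_t) = sigma^2, the variance is
  gamma(0) = sigma^2 * (1 + sum_i theta_i^2).
  sum_i theta_i^2 = (0.477)^2 + (0.427)^2 = 0.227529 + 0.182329 = 0.409858.
  gamma(0) = 1 * (1 + 0.409858) = 1 * 1.409858 = 1.409858, which rounds to 1.4099.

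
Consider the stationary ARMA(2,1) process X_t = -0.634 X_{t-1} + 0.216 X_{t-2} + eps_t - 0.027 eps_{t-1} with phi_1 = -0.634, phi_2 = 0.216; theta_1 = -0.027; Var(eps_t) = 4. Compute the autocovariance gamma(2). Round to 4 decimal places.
\gamma(2) = 9.3149

Multiply the model equation by X_{t-k} and take expectations. With theta_0 = psi_0 = 1 and psi_j the MA(infinity) weights, this gives
  gamma(k) - sum_i phi_i gamma(k-i) = c_k,
  c_k = sigma^2 * sum_{j=k..q} theta_j psi_{j-k}   (c_k = 0 for k > q),
using gamma(-m) = gamma(m).
psi-weights needed (psi_j = theta_j + sum_i phi_i psi_{j-i}):
  psi_1 = theta_1 + phi_1 = -0.027 + (-0.634) = -0.661
Right-hand sides:
  c_0 = sigma^2 (1 + theta_1 psi_1) = 4 * (1 + (-0.027)(-0.661)) = 4 * 1.017847 = 4.071388
  c_1 = sigma^2 theta_1 = 4 * (-0.027) = -0.108
  c_2 = 0
Equations for k = 0, 1, 2 (AR order 2, c_2 = 0):
  (E0) gamma(0) = phi_1 gamma(1) + phi_2 gamma(2) + c_0
  (E1) gamma(1) = phi_1 gamma(0) + phi_2 gamma(1) + c_1
  (E2) gamma(2) = phi_1 gamma(1) + phi_2 gamma(0)
From (E1): gamma(1) = A gamma(0) + B with
  A = phi_1 / (1 - phi_2) = -0.634 / 0.784 = -0.808673,   B = c_1 / (1 - phi_2) = -0.108 / 0.784 = -0.137755.
Insert (E2) into (E0): gamma(0) (1 - phi_2^2) = phi_1 (1 + phi_2) gamma(1) + c_0.
  phi_1 (1 + phi_2) = (-0.634)(1.216) = -0.770944,   1 - phi_2^2 = 0.953344.
Replace gamma(1) by A gamma(0) + B and collect gamma(0):
  gamma(0) [0.953344 - (-0.770944)(-0.808673)] = (-0.770944)(-0.137755) + 4.071388
  gamma(0) * 0.329902 = 4.177589
  gamma(0) = 4.177589 / 0.329902 = 12.663121.
  gamma(1) = A gamma(0) + B = (-0.808673)(12.663121) + (-0.137755) = -10.378085.
  gamma(2) = phi_1 gamma(1) + phi_2 gamma(0) = (-0.634)(-10.378085) + (0.216)(12.663121) = 9.31494.
Therefore gamma(2) = 9.3149 (to 4 decimal places).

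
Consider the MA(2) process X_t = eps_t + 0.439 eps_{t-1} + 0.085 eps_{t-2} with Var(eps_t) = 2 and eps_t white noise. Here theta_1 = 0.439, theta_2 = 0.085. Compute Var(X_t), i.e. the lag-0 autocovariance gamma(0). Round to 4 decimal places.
\gamma(0) = 2.3999

For an MA(q) process X_t = eps_t + sum_i theta_i eps_{t-i} with
Var(eps_t) = sigma^2, the variance is
  gamma(0) = sigma^2 * (1 + sum_i theta_i^2).
  sum_i theta_i^2 = (0.439)^2 + (0.085)^2 = 0.192721 + 0.007225 = 0.199946.
  gamma(0) = 2 * (1 + 0.199946) = 2 * 1.199946 = 2.399892, which rounds to 2.3999.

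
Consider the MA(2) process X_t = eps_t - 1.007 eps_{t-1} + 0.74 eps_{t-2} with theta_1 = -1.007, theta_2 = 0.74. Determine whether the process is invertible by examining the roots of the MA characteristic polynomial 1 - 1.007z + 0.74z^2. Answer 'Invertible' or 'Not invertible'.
\text{Invertible}

The MA(q) characteristic polynomial is P(z) = 1 - 1.007z + 0.74z^2.
Invertibility requires all roots to lie outside the unit circle, i.e. |z| > 1 for every root.
Set 1 + (-1.007) z + (0.74) z^2 = 0, i.e. a z^2 + b z + c = 0 with a = 0.74, b = -1.007, c = 1.
Discriminant D = b^2 - 4ac = (-1.007)^2 - 4*(0.74)*1 = 1.014049 - (2.96) = -1.945951.
D < 0, so the roots are the complex-conjugate pair z = (-b +/- i sqrt(-D)) / (2a) = 0.6804 +/- 0.9425i.
For a conjugate pair |z|^2 = z * conj(z) = (product of roots) = c/a = 1/(0.74) = 1.351351, so |z| = sqrt(1.351351) = 1.1625 for both roots.
Moduli of all roots: 1.1625, 1.1625.
All moduli strictly greater than 1? Yes.
Verdict: Invertible.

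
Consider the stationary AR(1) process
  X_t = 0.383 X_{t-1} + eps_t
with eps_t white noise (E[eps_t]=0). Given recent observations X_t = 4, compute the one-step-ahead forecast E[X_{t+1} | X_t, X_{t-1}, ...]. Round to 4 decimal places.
E[X_{t+1} \mid \mathcal F_t] = 1.5320

For an AR(p) model X_t = c + sum_i phi_i X_{t-i} + eps_t, the
one-step-ahead conditional mean is
  E[X_{t+1} | X_t, ...] = c + sum_i phi_i X_{t+1-i}.
Substitute known values:
  E[X_{t+1} | ...] = (0.383) * (4)
                   = 1.5320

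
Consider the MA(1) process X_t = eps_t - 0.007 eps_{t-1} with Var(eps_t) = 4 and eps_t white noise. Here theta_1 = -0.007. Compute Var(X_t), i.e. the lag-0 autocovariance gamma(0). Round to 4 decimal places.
\gamma(0) = 4.0002

For an MA(q) process X_t = eps_t + sum_i theta_i eps_{t-i} with
Var(eps_t) = sigma^2, the variance is
  gamma(0) = sigma^2 * (1 + sum_i theta_i^2).
  sum_i theta_i^2 = (-0.007)^2 = 0.000049.
  gamma(0) = 4 * (1 + 0.000049) = 4 * 1.000049 = 4.000196, which rounds to 4.0002.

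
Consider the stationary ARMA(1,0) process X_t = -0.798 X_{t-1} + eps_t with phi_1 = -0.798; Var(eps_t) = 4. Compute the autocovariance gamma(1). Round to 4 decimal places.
\gamma(1) = -8.7886

Multiply the model equation by X_{t-k} and take expectations. With theta_0 = psi_0 = 1 and psi_j the MA(infinity) weights, this gives
  gamma(k) - sum_i phi_i gamma(k-i) = c_k,
  c_k = sigma^2 * sum_{j=k..q} theta_j psi_{j-k}   (c_k = 0 for k > q),
using gamma(-m) = gamma(m).
Pure AR (q = 0): c_0 = sigma^2 = 4, c_k = 0 for k >= 1.
Equations for k = 0 and k = 1 (AR order 1):
  gamma(0) = phi_1 gamma(1) + c_0
  gamma(1) = phi_1 gamma(0) + c_1
Substituting the second into the first: gamma(0) (1 - phi_1^2) = c_0 + phi_1 c_1, so
  gamma(0) = c_0 / (1 - phi_1^2) = 4 / (1 - (-0.798)^2) = 4 / 0.363196 = 11.013337.
  gamma(1) = phi_1 gamma(0) = (-0.798)(11.013337) = -8.788643.
Therefore gamma(1) = -8.7886 (to 4 decimal places).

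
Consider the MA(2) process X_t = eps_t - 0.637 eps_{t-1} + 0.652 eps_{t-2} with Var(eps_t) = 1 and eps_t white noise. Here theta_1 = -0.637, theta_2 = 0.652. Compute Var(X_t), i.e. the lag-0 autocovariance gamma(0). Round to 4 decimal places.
\gamma(0) = 1.8309

For an MA(q) process X_t = eps_t + sum_i theta_i eps_{t-i} with
Var(eps_t) = sigma^2, the variance is
  gamma(0) = sigma^2 * (1 + sum_i theta_i^2).
  sum_i theta_i^2 = (-0.637)^2 + (0.652)^2 = 0.405769 + 0.425104 = 0.830873.
  gamma(0) = 1 * (1 + 0.830873) = 1 * 1.830873 = 1.830873, which rounds to 1.8309.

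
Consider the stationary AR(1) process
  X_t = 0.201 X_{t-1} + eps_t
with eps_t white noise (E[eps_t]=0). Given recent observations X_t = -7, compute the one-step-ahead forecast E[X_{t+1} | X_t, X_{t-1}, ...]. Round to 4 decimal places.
E[X_{t+1} \mid \mathcal F_t] = -1.4070

For an AR(p) model X_t = c + sum_i phi_i X_{t-i} + eps_t, the
one-step-ahead conditional mean is
  E[X_{t+1} | X_t, ...] = c + sum_i phi_i X_{t+1-i}.
Substitute known values:
  E[X_{t+1} | ...] = (0.201) * (-7)
                   = -1.4070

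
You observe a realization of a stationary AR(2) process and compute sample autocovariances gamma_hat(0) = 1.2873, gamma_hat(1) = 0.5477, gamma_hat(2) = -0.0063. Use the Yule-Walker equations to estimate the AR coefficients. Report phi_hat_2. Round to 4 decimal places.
\hat\phi_{2} = -0.2270

The Yule-Walker equations for an AR(p) process read, in matrix form,
  Gamma_p phi = r_p,   with   (Gamma_p)_{ij} = gamma(|i - j|),
                       (r_p)_i = gamma(i),   i,j = 1..p.
Substitute the sample gammas (Toeplitz matrix and right-hand side of size 2):
  Gamma_p = [[1.2873, 0.5477], [0.5477, 1.2873]]
  r_p     = [0.5477, -0.0063]
Written out:
  1.2873 phi_1 + 0.5477 phi_2 = 0.5477
  0.5477 phi_1 + 1.2873 phi_2 = -0.0063
Solve by Cramer's rule:
  det = gamma(0)^2 - gamma(1)^2 = (1.2873)^2 - (0.5477)^2 = 1.65714129 - 0.29997529 = 1.357166
  phi_hat_1 = [gamma(1) gamma(0) - gamma(1) gamma(2)] / det = [(0.5477)(1.2873) - (0.5477)(-0.0063)] / 1.357166 = 0.70850472 / 1.357166 = 0.522
  phi_hat_2 = [gamma(0) gamma(2) - gamma(1)^2] / det = [(1.2873)(-0.0063) - (0.5477)^2] / 1.357166 = -0.30808528 / 1.357166 = -0.227
So phi_hat = [0.5220, -0.2270].
Therefore phi_hat_2 = -0.2270.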